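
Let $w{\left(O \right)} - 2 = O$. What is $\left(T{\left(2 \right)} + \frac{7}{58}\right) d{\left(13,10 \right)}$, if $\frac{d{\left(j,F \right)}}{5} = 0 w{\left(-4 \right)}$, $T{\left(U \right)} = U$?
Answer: $0$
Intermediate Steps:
$w{\left(O \right)} = 2 + O$
$d{\left(j,F \right)} = 0$ ($d{\left(j,F \right)} = 5 \cdot 0 \left(2 - 4\right) = 5 \cdot 0 \left(-2\right) = 5 \cdot 0 = 0$)
$\left(T{\left(2 \right)} + \frac{7}{58}\right) d{\left(13,10 \right)} = \left(2 + \frac{7}{58}\right) 0 = \frac{123}{58} \cdot 0 = 0$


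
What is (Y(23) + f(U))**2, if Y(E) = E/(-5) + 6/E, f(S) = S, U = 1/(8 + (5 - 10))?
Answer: 1909924/119025 ≈ 16.046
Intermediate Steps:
U = 1/3 (U = 1/(8 - 5) = 1/3 ≈ 0.33333)
Y(E) = 6/E - E/5 (Y(E) = E*(-1/5) + 6/E = -E/5 + 6/E = 6/E - E/5)
(Y(23) + f(U))**2 = ((6/23 - 1/5*23) + 1/3)**2 = ((6*(1/23) - 23/5) + 1/3)**2 = ((6/23 - 23/5) + 1/3)**2 = (-499/115 + 1/3)**2 = (-1382/345)**2 = 1909924/119025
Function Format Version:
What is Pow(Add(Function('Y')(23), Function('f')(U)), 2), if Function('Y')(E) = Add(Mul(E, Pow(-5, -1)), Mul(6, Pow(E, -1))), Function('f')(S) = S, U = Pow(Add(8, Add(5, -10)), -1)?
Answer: Rational(1909924, 119025) ≈ 16.046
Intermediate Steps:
U = Rational(1, 3) (U = Pow(Add(8, -5), -1) = Pow(3, -1) = Rational(1, 3) ≈ 0.33333)
Function('Y')(E) = Add(Mul(6, Pow(E, -1)), Mul(Rational(-1, 5), E)) (Function('Y')(E) = Add(Mul(E, Rational(-1, 5)), Mul(6, Pow(E, -1))) = Add(Mul(Rational(-1, 5), E), Mul(6, Pow(E, -1))) = Add(Mul(6, Pow(E, -1)), Mul(Rational(-1, 5), E)))
Pow(Add(Function('Y')(23), Function('f')(U)), 2) = Pow(Add(Add(Mul(6, Pow(23, -1)), Mul(Rational(-1, 5), 23)), Rational(1, 3)), 2) = Pow(Add(Add(Mul(6, Rational(1, 23)), Rational(-23, 5)), Rational(1, 3)), 2) = Pow(Add(Add(Rational(6, 23), Rational(-23, 5)), Rational(1, 3)), 2) = Pow(Add(Rational(-499, 115), Rational(1, 3)), 2) = Pow(Rational(-1382, 345), 2) = Rational(1909924, 119025)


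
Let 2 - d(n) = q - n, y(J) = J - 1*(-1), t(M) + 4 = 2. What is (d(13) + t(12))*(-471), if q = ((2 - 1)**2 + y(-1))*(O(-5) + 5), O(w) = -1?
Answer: -4239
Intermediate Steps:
t(M) = -2 (t(M) = -4 + 2 = -2)
y(J) = 1 + J (y(J) = J + 1 = 1 + J)
q = 4 (q = ((2 - 1)**2 + (1 - 1))*(-1 + 5) = (1**2 + 0)*4 = (1 + 0)*4 = 1*4 = 4)
d(n) = -2 + n (d(n) = 2 - (4 - n) = 2 + (-4 + n) = -2 + n)
(d(13) + t(12))*(-471) = ((-2 + 13) - 2)*(-471) = (11 - 2)*(-471) = 9*(-471) = -4239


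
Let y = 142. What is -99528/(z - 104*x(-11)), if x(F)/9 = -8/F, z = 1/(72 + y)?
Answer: 234288912/1602421 ≈ 146.21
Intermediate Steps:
z = 1/214 (z = 1/(72 + 142) = 1/214 ≈ 0.0046729)
x(F) = -72/F (x(F) = 9*(-8/F) = -72/F)
-99528/(z - 104*x(-11)) = -99528/(1/214 - (-7488)/(-11)) = -99528/(1/214 - (-7488)*(-1)/11) = -99528/(1/214 - 104*72/11) = -99528/(1/214 - 7488/11) = -99528/(-1602421/2354) = -99528*(-2354/1602421) = 234288912/1602421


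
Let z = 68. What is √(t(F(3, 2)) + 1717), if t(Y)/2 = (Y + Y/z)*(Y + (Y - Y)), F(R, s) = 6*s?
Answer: √580669/17 ≈ 44.824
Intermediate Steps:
t(Y) = 69*Y²/34 (t(Y) = 2*((Y + Y/68)*(Y + (Y - Y))) = 2*((Y + Y*(1/68))*(Y + 0)) = 2*((Y + Y/68)*Y) = 2*((69*Y/68)*Y) = 2*(69*Y²/68) = 69*Y²/34)
√(t(F(3, 2)) + 1717) = √(69*(6*2)²/34 + 1717) = √((69/34)*12² + 1717) = √((69/34)*144 + 1717) = √(4968/17 + 1717) = √(34157/17) = √580669/17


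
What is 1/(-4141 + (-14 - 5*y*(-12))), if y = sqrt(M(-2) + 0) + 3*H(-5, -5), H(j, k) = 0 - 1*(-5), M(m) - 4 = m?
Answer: -217/705855 - 4*sqrt(2)/705855 ≈ -0.00031544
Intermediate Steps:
M(m) = 4 + m
H(j, k) = 5 (H(j, k) = 0 + 5 = 5)
y = 15 + sqrt(2) (y = sqrt((4 - 2) + 0) + 3*5 = sqrt(2 + 0) + 15 = sqrt(2) + 15 = 15 + sqrt(2) ≈ 16.414)
1/(-4141 + (-14 - 5*y*(-12))) = 1/(-4141 + (-14 - 5*(15 + sqrt(2))*(-12))) = 1/(-4141 + (-14 + (-75 - 5*sqrt(2))*(-12))) = 1/(-4141 + (-14 + (900 + 60*sqrt(2)))) = 1/(-4141 + (886 + 60*sqrt(2))) = 1/(-3255 + 60*sqrt(2))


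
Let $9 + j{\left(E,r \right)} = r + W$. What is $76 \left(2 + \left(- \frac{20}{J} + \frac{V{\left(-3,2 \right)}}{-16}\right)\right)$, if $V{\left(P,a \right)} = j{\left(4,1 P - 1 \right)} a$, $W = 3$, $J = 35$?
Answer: $\frac{1425}{7} \approx 203.57$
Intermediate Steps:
$j{\left(E,r \right)} = -6 + r$ ($j{\left(E,r \right)} = -9 + \left(r + 3\right) = -9 + \left(3 + r\right) = -6 + r$)
$V{\left(P,a \right)} = a \left(-7 + P\right)$ ($V{\left(P,a \right)} = \left(-6 + \left(1 P - 1\right)\right) a = \left(-6 + \left(P - 1\right)\right) a = \left(-6 + \left(-1 + P\right)\right) a = \left(-7 + P\right) a = a \left(-7 + P\right)$)
$76 \left(2 + \left(- \frac{20}{J} + \frac{V{\left(-3,2 \right)}}{-16}\right)\right) = 76 \left(2 - \left(\frac{4}{7} - \frac{2 \left(-7 - 3\right)}{-16}\right)\right) = 76 \left(2 - \left(\frac{4}{7} - 2 \left(-10\right) \left(- \frac{1}{16}\right)\right)\right) = 76 \left(2 - - \frac{19}{28}\right) = 76 \left(2 + \left(- \frac{4}{7} + \frac{5}{4}\right)\right) = 76 \left(2 + \frac{19}{28}\right) = 76 \cdot \frac{75}{28} = \frac{1425}{7}$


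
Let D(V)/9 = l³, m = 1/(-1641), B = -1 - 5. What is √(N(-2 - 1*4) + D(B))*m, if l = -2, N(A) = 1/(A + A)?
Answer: -I*√2595/9846 ≈ -0.0051738*I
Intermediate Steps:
N(A) = 1/(2*A)
B = -6
m = -1/1641 ≈ -0.00060938
D(V) = -72 (D(V) = 9*(-2)³ = 9*(-8) = -72)
√(N(-2 - 1*4) + D(B))*m = √(1/(2*(-2 - 1*4)) - 72)*(-1/1641) = √(1/(2*(-2 - 4)) - 72)*(-1/1641) = √((½)/(-6) - 72)*(-1/1641) = √((½)*(-⅙) - 72)*(-1/1641) = √(-1/12 - 72)*(-1/1641) = √(-865/12)*(-1/1641) = (I*√2595/6)*(-1/1641) = -I*√2595/9846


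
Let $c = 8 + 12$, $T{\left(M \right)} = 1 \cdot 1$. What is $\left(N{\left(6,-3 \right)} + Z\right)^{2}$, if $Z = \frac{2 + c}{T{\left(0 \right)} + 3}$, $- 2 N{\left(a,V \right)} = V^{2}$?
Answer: $1$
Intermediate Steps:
$N{\left(a,V \right)} = - \frac{V^{2}}{2}$
$T{\left(M \right)} = 1$
$c = 20$
$Z = \frac{11}{2}$ ($Z = \frac{2 + 20}{1 + 3} = \frac{22}{4} = 22 \cdot \frac{1}{4} = \frac{11}{2} \approx 5.5$)
$\left(N{\left(6,-3 \right)} + Z\right)^{2} = \left(- \frac{\left(-3\right)^{2}}{2} + \frac{11}{2}\right)^{2} = \left(\left(- \frac{1}{2}\right) 9 + \frac{11}{2}\right)^{2} = \left(- \frac{9}{2} + \frac{11}{2}\right)^{2} = 1^{2} = 1$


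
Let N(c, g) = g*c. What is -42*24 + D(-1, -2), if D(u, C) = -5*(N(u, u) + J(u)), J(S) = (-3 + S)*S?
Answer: -1033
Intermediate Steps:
N(c, g) = c*g
J(S) = S*(-3 + S)
D(u, C) = -5*u² - 5*u*(-3 + u) (D(u, C) = -5*(u*u + u*(-3 + u)) = -5*(u² + u*(-3 + u)) = -5*u² - 5*u*(-3 + u))
-42*24 + D(-1, -2) = -42*24 + 5*(-1)*(3 - 2*(-1)) = -1008 + 5*(-1)*(3 + 2) = -1008 + 5*(-1)*5 = -1008 - 25 = -1033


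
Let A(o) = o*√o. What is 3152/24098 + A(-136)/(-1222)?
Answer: 1576/12049 + 136*I*√34/611 ≈ 0.1308 + 1.2979*I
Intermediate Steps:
A(o) = o^(3/2)
3152/24098 + A(-136)/(-1222) = 3152/24098 + (-136)^(3/2)/(-1222) = 3152*(1/24098) - 272*I*√34*(-1/1222) = 1576/12049 + 136*I*√34/611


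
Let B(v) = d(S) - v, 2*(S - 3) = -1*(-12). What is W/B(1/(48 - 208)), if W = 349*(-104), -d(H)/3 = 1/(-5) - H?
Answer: -5807360/4417 ≈ -1314.8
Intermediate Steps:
S = 9 (S = 3 + (-1*(-12))/2 = 3 + (½)*12 = 3 + 6 = 9)
d(H) = ⅗ + 3*H (d(H) = -3*(1/(-5) - H) = -3*(-⅕ - H) = ⅗ + 3*H)
B(v) = 138/5 - v (B(v) = (⅗ + 3*9) - v = (⅗ + 27) - v = 138/5 - v)
W = -36296
W/B(1/(48 - 208)) = -36296/(138/5 - 1/(48 - 208)) = -36296/(138/5 - 1/(-160)) = -36296/(138/5 - 1*(-1/160)) = -36296/(138/5 + 1/160) = -36296/4417/160 = -36296*160/4417 = -5807360/4417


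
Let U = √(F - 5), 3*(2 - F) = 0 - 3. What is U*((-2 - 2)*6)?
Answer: -24*I*√2 ≈ -33.941*I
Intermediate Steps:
F = 3 (F = 2 - (0 - 3)/3 = 2 - ⅓*(-3) = 2 + 1 = 3)
U = I*√2 (U = √(3 - 5) = √(-2) = I*√2 ≈ 1.4142*I)
U*((-2 - 2)*6) = (I*√2)*((-2 - 2)*6) = (I*√2)*(-4*6) = (I*√2)*(-24) = -24*I*√2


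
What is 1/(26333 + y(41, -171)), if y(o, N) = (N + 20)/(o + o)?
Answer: 82/2159155 ≈ 3.7978e-5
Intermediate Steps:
y(o, N) = (20 + N)/(2*o) (y(o, N) = (20 + N)/((2*o)) = (20 + N)*(1/(2*o)) = (20 + N)/(2*o))
1/(26333 + y(41, -171)) = 1/(26333 + (1/2)*(20 - 171)/41) = 1/(26333 + (1/2)*(1/41)*(-151)) = 1/(26333 - 151/82) = 1/(2159155/82) = 82/2159155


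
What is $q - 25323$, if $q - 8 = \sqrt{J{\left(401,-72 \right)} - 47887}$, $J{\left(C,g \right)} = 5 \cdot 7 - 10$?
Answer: $-25315 + 3 i \sqrt{5318} \approx -25315.0 + 218.77 i$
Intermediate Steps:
$J{\left(C,g \right)} = 25$ ($J{\left(C,g \right)} = 35 - 10 = 25$)
$q = 8 + 3 i \sqrt{5318}$ ($q = 8 + \sqrt{25 - 47887} = 8 + \sqrt{-47862} = 8 + 3 i \sqrt{5318} \approx 8.0 + 218.77 i$)
$q - 25323 = \left(8 + 3 i \sqrt{5318}\right) - 25323 = -25315 + 3 i \sqrt{5318}$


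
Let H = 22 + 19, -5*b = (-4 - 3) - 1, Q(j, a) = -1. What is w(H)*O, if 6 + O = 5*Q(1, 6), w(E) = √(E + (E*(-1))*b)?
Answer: -11*I*√615/5 ≈ -54.558*I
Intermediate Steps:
b = 8/5 (b = -((-4 - 3) - 1)/5 = -(-7 - 1)/5 = -⅕*(-8) = 8/5 ≈ 1.6000)
H = 41
w(E) = √15*√(-E)/5 (w(E) = √(E + (E*(-1))*(8/5)) = √(E - E*(8/5)) = √(E - 8*E/5) = √(-3*E/5) = √15*√(-E)/5)
O = -11 (O = -6 + 5*(-1) = -6 - 5 = -11)
w(H)*O = (√15*√(-1*41)/5)*(-11) = (√15*√(-41)/5)*(-11) = (√15*(I*√41)/5)*(-11) = (I*√615/5)*(-11) = -11*I*√615/5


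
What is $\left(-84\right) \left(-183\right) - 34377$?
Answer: $-19005$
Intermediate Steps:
$\left(-84\right) \left(-183\right) - 34377 = 15372 - 34377 = -19005$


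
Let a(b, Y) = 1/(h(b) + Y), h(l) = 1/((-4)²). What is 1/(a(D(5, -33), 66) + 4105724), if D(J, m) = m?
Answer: 1057/4339750284 ≈ 2.4356e-7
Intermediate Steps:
h(l) = 1/16
a(b, Y) = 1/(1/16 + Y)
1/(a(D(5, -33), 66) + 4105724) = 1/(16/(1 + 16*66) + 4105724) = 1/(16/(1 + 1056) + 4105724) = 1/(16/1057 + 4105724) = 1/(4339750284/1057) = 1057/4339750284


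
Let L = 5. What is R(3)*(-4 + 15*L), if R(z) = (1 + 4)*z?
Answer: 1065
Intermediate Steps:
R(z) = 5*z
R(3)*(-4 + 15*L) = (5*3)*(-4 + 15*5) = 15*(-4 + 75) = 15*71 = 1065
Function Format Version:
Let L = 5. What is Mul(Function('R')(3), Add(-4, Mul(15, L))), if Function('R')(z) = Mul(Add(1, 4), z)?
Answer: 1065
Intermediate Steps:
Function('R')(z) = Mul(5, z)
Mul(Function('R')(3), Add(-4, Mul(15, L))) = Mul(Mul(5, 3), Add(-4, Mul(15, 5))) = Mul(15, Add(-4, 75)) = Mul(15, 71) = 1065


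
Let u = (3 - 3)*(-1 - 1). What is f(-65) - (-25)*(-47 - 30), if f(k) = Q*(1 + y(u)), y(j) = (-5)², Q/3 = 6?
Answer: -1457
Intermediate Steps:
Q = 18 (Q = 3*6 = 18)
u = 0 (u = 0*(-2) = 0)
y(j) = 25
f(k) = 468 (f(k) = 18*(1 + 25) = 18*26 = 468)
f(-65) - (-25)*(-47 - 30) = 468 - (-25)*(-47 - 30) = 468 - (-25)*(-77) = 468 - 1*1925 = 468 - 1925 = -1457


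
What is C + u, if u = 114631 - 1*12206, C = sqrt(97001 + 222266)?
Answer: 102425 + sqrt(319267) ≈ 1.0299e+5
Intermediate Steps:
C = sqrt(319267) ≈ 565.04
u = 102425 (u = 114631 - 12206 = 102425)
C + u = sqrt(319267) + 102425 = 102425 + sqrt(319267)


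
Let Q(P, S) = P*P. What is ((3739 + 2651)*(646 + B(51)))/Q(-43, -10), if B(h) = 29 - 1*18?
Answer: 4198230/1849 ≈ 2270.5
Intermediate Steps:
Q(P, S) = P²
B(h) = 11 (B(h) = 29 - 18 = 11)
((3739 + 2651)*(646 + B(51)))/Q(-43, -10) = ((3739 + 2651)*(646 + 11))/((-43)²) = (6390*657)/1849 = 4198230*(1/1849) = 4198230/1849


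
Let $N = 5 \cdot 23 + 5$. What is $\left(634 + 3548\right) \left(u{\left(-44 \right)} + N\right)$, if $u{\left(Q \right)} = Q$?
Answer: $317832$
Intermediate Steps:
$N = 120$ ($N = 115 + 5 = 120$)
$\left(634 + 3548\right) \left(u{\left(-44 \right)} + N\right) = \left(634 + 3548\right) \left(-44 + 120\right) = 4182 \cdot 76 = 317832$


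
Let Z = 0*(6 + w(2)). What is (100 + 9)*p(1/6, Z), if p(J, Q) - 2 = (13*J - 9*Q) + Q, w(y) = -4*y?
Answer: 2725/6 ≈ 454.17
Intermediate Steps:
Z = 0 (Z = 0*(6 - 4*2) = 0*(6 - 8) = 0*(-2) = 0)
p(J, Q) = 2 - 8*Q + 13*J (p(J, Q) = 2 + ((13*J - 9*Q) + Q) = 2 + ((-9*Q + 13*J) + Q) = 2 + (-8*Q + 13*J) = 2 - 8*Q + 13*J)
(100 + 9)*p(1/6, Z) = (100 + 9)*(2 - 8*0 + 13/6) = 109*(2 + 0 + 13*(⅙)) = 109*(2 + 0 + 13/6) = 109*(25/6) = 2725/6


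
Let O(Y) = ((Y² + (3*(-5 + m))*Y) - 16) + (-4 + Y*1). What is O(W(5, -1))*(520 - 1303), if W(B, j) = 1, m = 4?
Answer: 16443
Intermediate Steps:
O(Y) = -20 + Y² - 2*Y (O(Y) = ((Y² + (3*(-5 + 4))*Y) - 16) + (-4 + Y*1) = ((Y² + (3*(-1))*Y) - 16) + (-4 + Y) = ((Y² - 3*Y) - 16) + (-4 + Y) = (-16 + Y² - 3*Y) + (-4 + Y) = -20 + Y² - 2*Y)
O(W(5, -1))*(520 - 1303) = (-20 + 1² - 2*1)*(520 - 1303) = (-20 + 1 - 2)*(-783) = -21*(-783) = 16443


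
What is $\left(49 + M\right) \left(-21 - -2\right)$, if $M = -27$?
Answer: $-418$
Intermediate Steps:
$\left(49 + M\right) \left(-21 - -2\right) = \left(49 - 27\right) \left(-21 - -2\right) = 22 \left(-21 + 2\right) = 22 \left(-19\right) = -418$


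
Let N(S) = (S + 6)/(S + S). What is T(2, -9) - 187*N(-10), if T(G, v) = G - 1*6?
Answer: -207/5 ≈ -41.400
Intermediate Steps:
T(G, v) = -6 + G (T(G, v) = G - 6 = -6 + G)
N(S) = (6 + S)/(2*S) (N(S) = (6 + S)/((2*S)) = (6 + S)*(1/(2*S)) = (6 + S)/(2*S))
T(2, -9) - 187*N(-10) = (-6 + 2) - 187*(6 - 10)/(2*(-10)) = -4 - 187*(-1)*(-4)/(2*10) = -4 - 187*1/5 = -4 - 187/5 = -207/5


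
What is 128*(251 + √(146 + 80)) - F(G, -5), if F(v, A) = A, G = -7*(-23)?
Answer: 32133 + 128*√226 ≈ 34057.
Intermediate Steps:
G = 161
128*(251 + √(146 + 80)) - F(G, -5) = 128*(251 + √(146 + 80)) - 1*(-5) = 128*(251 + √226) + 5 = (32128 + 128*√226) + 5 = 32133 + 128*√226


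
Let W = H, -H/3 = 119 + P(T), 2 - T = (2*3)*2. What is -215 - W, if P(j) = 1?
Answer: 145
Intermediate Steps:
T = -10 (T = 2 - 2*3*2 = 2 - 6*2 = 2 - 1*12 = 2 - 12 = -10)
H = -360 (H = -3*(119 + 1) = -3*120 = -360)
W = -360
-215 - W = -215 - 1*(-360) = -215 + 360 = 145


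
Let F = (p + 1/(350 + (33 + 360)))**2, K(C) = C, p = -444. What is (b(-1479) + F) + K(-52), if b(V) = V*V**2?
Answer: -1785894058599378/552049 ≈ -3.2350e+9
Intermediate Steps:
b(V) = V**3
F = 108828071881/552049 (F = (-444 + 1/(350 + (33 + 360)))**2 = (-444 + 1/(350 + 393))**2 = (-444 + 1/743)**2 = (-329891/743)**2 = 108828071881/552049 ≈ 1.9713e+5)
(b(-1479) + F) + K(-52) = ((-1479)**3 + 108828071881/552049) - 52 = (-3235225239 + 108828071881/552049) - 52 = -1785894029892830/552049 - 52 = -1785894058599378/552049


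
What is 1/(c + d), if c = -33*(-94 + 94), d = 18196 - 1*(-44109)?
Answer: 1/62305 ≈ 1.6050e-5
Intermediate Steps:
d = 62305 (d = 18196 + 44109 = 62305)
c = 0 (c = -33*0 = 0)
1/(c + d) = 1/(0 + 62305) = 1/62305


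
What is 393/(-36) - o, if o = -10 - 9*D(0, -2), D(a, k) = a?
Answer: -11/12 ≈ -0.91667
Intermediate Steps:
o = -10 (o = -10 - 9*0 = -10 + 0 = -10)
393/(-36) - o = 393/(-36) - 1*(-10) = 393*(-1/36) + 10 = -131/12 + 10 = -11/12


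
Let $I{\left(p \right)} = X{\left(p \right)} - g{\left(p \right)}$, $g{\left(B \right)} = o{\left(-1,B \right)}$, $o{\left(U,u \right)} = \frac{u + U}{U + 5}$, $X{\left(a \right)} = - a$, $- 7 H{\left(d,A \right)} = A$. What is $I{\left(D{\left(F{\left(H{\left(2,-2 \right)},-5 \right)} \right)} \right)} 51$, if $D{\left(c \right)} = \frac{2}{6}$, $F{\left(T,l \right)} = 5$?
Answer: $- \frac{17}{2} \approx -8.5$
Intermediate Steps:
$H{\left(d,A \right)} = - \frac{A}{7}$
$o{\left(U,u \right)} = \frac{U + u}{5 + U}$
$g{\left(B \right)} = - \frac{1}{4} + \frac{B}{4}$ ($g{\left(B \right)} = \frac{-1 + B}{5 - 1} = \frac{-1 + B}{4} = - \frac{1}{4} + \frac{B}{4}$)
$D{\left(c \right)} = \frac{1}{3}$ ($D{\left(c \right)} = 2 \cdot \frac{1}{6} = \frac{1}{3}$)
$I{\left(p \right)} = \frac{1}{4} - \frac{5 p}{4}$ ($I{\left(p \right)} = - p - \left(- \frac{1}{4} + \frac{p}{4}\right) = \frac{1}{4} - \frac{5 p}{4}$)
$I{\left(D{\left(F{\left(H{\left(2,-2 \right)},-5 \right)} \right)} \right)} 51 = \left(\frac{1}{4} - \frac{5}{12}\right) 51 = \left(- \frac{1}{6}\right) 51 = - \frac{17}{2}$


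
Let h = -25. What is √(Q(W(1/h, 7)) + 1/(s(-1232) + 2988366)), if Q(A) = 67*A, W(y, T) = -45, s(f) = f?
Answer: I*√26902753141890206/2987134 ≈ 54.909*I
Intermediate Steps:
√(Q(W(1/h, 7)) + 1/(s(-1232) + 2988366)) = √(67*(-45) + 1/(-1232 + 2988366)) = √(-3015 + 1/2987134) = √(-9006209009/2987134) = I*√26902753141890206/2987134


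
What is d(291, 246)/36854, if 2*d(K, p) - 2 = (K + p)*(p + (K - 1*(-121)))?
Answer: 88337/18427 ≈ 4.7939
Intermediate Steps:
d(K, p) = 1 + (K + p)*(121 + K + p)/2 (d(K, p) = 1 + ((K + p)*(p + (K - 1*(-121))))/2 = 1 + ((K + p)*(p + (K + 121)))/2 = 1 + ((K + p)*(p + (121 + K)))/2 = 1 + ((K + p)*(121 + K + p))/2 = 1 + (K + p)*(121 + K + p)/2)
d(291, 246)/36854 = (1 + (½)*291² + (½)*246² + (121/2)*291 + (121/2)*246 + 291*246)/36854 = (1 + (½)*84681 + (½)*60516 + 35211/2 + 14883 + 71586)*(1/36854) = (1 + 84681/2 + 30258 + 35211/2 + 14883 + 71586)*(1/36854) = 176674*(1/36854) = 88337/18427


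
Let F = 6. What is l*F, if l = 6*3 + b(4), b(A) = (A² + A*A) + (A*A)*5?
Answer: 780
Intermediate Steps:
b(A) = 7*A² (b(A) = (A² + A²) + A²*5 = 2*A² + 5*A² = 7*A²)
l = 130 (l = 6*3 + 7*4² = 18 + 7*16 = 18 + 112 = 130)
l*F = 130*6 = 780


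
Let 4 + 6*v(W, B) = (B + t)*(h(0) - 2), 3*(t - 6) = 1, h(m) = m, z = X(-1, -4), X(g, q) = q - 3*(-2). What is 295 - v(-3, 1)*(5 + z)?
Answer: 2851/9 ≈ 316.78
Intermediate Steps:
X(g, q) = 6 + q (X(g, q) = q + 6 = 6 + q)
z = 2 (z = 6 - 4 = 2)
t = 19/3 (t = 6 + (1/3)*1 = 6 + 1/3 = 19/3 ≈ 6.3333)
v(W, B) = -25/9 - B/3 (v(W, B) = -2/3 + ((B + 19/3)*(0 - 2))/6 = -2/3 + ((19/3 + B)*(-2))/6 = -2/3 + (-38/3 - 2*B)/6 = -2/3 + (-19/9 - B/3) = -25/9 - B/3)
295 - v(-3, 1)*(5 + z) = 295 - (-25/9 - 1/3*1)*(5 + 2) = 295 - (-25/9 - 1/3)*7 = 295 - (-28)*7/9 = 295 - 1*(-196/9) = 295 + 196/9 = 2851/9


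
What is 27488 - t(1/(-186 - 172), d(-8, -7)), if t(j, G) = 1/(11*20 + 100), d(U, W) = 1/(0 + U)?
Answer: 8796159/320 ≈ 27488.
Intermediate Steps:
d(U, W) = 1/U
t(j, G) = 1/320 (t(j, G) = 1/(220 + 100) = 1/320)
27488 - t(1/(-186 - 172), d(-8, -7)) = 27488 - 1*1/320 = 27488 - 1/320 = 8796159/320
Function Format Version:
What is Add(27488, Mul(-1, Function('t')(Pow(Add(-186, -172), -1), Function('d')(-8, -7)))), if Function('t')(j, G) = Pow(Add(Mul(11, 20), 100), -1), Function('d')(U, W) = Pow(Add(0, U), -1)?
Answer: Rational(8796159, 320) ≈ 27488.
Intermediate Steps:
Function('d')(U, W) = Pow(U, -1)
Function('t')(j, G) = Rational(1, 320) (Function('t')(j, G) = Pow(Add(220, 100), -1) = Pow(320, -1) = Rational(1, 320))
Add(27488, Mul(-1, Function('t')(Pow(Add(-186, -172), -1), Function('d')(-8, -7)))) = Add(27488, Mul(-1, Rational(1, 320))) = Add(27488, Rational(-1, 320)) = Rational(8796159, 320)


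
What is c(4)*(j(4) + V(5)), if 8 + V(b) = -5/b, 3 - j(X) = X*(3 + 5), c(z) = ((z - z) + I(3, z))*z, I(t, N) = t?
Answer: -456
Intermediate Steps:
c(z) = 3*z (c(z) = ((z - z) + 3)*z = (0 + 3)*z = 3*z)
j(X) = 3 - 8*X (j(X) = 3 - X*(3 + 5) = 3 - X*8 = 3 - 8*X)
V(b) = -8 - 5/b
c(4)*(j(4) + V(5)) = (3*4)*((3 - 8*4) + (-8 - 5/5)) = 12*((3 - 32) + (-8 - 5*⅕)) = 12*(-29 + (-8 - 1)) = 12*(-29 - 9) = 12*(-38) = -456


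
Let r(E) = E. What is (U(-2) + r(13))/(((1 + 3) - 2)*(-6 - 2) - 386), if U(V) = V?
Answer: -11/402 ≈ -0.027363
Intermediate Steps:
(U(-2) + r(13))/(((1 + 3) - 2)*(-6 - 2) - 386) = (-2 + 13)/(((1 + 3) - 2)*(-6 - 2) - 386) = 11/((4 - 2)*(-8) - 386) = 11/(2*(-8) - 386) = 11/(-16 - 386) = 11/(-402) = 11*(-1/402) = -11/402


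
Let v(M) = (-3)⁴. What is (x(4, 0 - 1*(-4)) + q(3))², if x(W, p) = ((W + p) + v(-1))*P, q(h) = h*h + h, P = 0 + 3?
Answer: 77841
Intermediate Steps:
v(M) = 81
P = 3
q(h) = h + h² (q(h) = h² + h = h + h²)
x(W, p) = 243 + 3*W + 3*p (x(W, p) = ((W + p) + 81)*3 = (81 + W + p)*3 = 243 + 3*W + 3*p)
(x(4, 0 - 1*(-4)) + q(3))² = ((243 + 3*4 + 3*(0 - 1*(-4))) + 3*(1 + 3))² = ((243 + 12 + 3*(0 + 4)) + 3*4)² = ((243 + 12 + 3*4) + 12)² = ((243 + 12 + 12) + 12)² = (267 + 12)² = 279² = 77841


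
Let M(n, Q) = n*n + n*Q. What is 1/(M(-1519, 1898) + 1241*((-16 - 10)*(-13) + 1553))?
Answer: 1/1771030 ≈ 5.6464e-7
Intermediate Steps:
M(n, Q) = n² + Q*n
1/(M(-1519, 1898) + 1241*((-16 - 10)*(-13) + 1553)) = 1/(-1519*(1898 - 1519) + 1241*((-16 - 10)*(-13) + 1553)) = 1/(-1519*379 + 1241*(-26*(-13) + 1553)) = 1/(-575701 + 1241*(338 + 1553)) = 1/(-575701 + 1241*1891) = 1/(-575701 + 2346731) = 1/1771030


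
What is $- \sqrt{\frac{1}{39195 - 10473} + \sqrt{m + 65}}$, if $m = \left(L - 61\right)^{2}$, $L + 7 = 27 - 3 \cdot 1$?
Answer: $- \frac{\sqrt{28722 + 824953284 \sqrt{2001}}}{28722} \approx -6.6882$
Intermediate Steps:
$L = 17$ ($L = -7 + \left(27 - 3 \cdot 1\right) = -7 + \left(27 - 3\right) = -7 + 24 = 17$)
$m = 1936$ ($m = \left(17 - 61\right)^{2} = \left(-44\right)^{2} = 1936$)
$- \sqrt{\frac{1}{39195 - 10473} + \sqrt{m + 65}} = - \sqrt{\frac{1}{39195 - 10473} + \sqrt{1936 + 65}} = - \sqrt{\frac{1}{28722} + \sqrt{2001}}$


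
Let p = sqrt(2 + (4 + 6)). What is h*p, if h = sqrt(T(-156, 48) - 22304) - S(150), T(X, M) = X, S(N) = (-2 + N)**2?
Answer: 4*sqrt(3)*(-10952 + I*sqrt(5615)) ≈ -75878.0 + 519.15*I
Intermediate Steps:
p = 2*sqrt(3) (p = sqrt(2 + 10) = sqrt(12) = 2*sqrt(3) ≈ 3.4641)
h = -21904 + 2*I*sqrt(5615) (h = sqrt(-156 - 22304) - (-2 + 150)**2 = sqrt(-22460) - 1*148**2 = 2*I*sqrt(5615) - 1*21904 = 2*I*sqrt(5615) - 21904 = -21904 + 2*I*sqrt(5615) ≈ -21904.0 + 149.87*I)
h*p = (-21904 + 2*I*sqrt(5615))*(2*sqrt(3)) = 2*sqrt(3)*(-21904 + 2*I*sqrt(5615))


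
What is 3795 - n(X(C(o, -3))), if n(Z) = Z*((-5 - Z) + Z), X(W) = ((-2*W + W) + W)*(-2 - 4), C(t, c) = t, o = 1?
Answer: 3795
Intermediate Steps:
X(W) = 0 (X(W) = (-W + W)*(-6) = 0*(-6) = 0)
n(Z) = -5*Z (n(Z) = Z*(-5) = -5*Z)
3795 - n(X(C(o, -3))) = 3795 - (-5)*0 = 3795 - 1*0 = 3795 + 0 = 3795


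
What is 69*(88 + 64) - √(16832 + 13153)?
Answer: 10488 - √29985 ≈ 10315.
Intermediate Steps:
69*(88 + 64) - √(16832 + 13153) = 69*152 - √29985 = 10488 - √29985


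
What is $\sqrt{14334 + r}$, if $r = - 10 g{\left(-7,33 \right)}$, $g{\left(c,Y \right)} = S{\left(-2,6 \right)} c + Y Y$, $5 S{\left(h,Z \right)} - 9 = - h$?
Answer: $\sqrt{3598} \approx 59.983$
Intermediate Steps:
$S{\left(h,Z \right)} = \frac{9}{5} - \frac{h}{5}$ ($S{\left(h,Z \right)} = \frac{9}{5} + \frac{\left(-1\right) h}{5} = \frac{9}{5} - \frac{h}{5}$)
$g{\left(c,Y \right)} = Y^{2} + \frac{11 c}{5}$ ($g{\left(c,Y \right)} = \left(\frac{9}{5} - - \frac{2}{5}\right) c + Y Y = \left(\frac{9}{5} + \frac{2}{5}\right) c + Y^{2} = \frac{11 c}{5} + Y^{2} = Y^{2} + \frac{11 c}{5}$)
$r = -10736$ ($r = - 10 \left(33^{2} + \frac{11}{5} \left(-7\right)\right) = - 10 \left(1089 - \frac{77}{5}\right) = \left(-10\right) \frac{5368}{5} = -10736$)
$\sqrt{14334 + r} = \sqrt{14334 - 10736} = \sqrt{3598}$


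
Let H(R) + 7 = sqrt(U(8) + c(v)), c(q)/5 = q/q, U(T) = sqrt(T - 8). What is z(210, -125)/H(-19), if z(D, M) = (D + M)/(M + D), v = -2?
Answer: -7/44 - sqrt(5)/44 ≈ -0.20991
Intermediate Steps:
U(T) = sqrt(-8 + T)
c(q) = 5 (c(q) = 5*(q/q) = 5*1 = 5)
z(D, M) = 1 (z(D, M) = (D + M)/(D + M) = 1)
H(R) = -7 + sqrt(5) (H(R) = -7 + sqrt(sqrt(-8 + 8) + 5) = -7 + sqrt(sqrt(0) + 5) = -7 + sqrt(0 + 5) = -7 + sqrt(5))
z(210, -125)/H(-19) = 1/(-7 + sqrt(5))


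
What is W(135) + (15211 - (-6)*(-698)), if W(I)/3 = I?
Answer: 11428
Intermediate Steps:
W(I) = 3*I
W(135) + (15211 - (-6)*(-698)) = 3*135 + (15211 - (-6)*(-698)) = 405 + (15211 - 1*4188) = 405 + (15211 - 4188) = 405 + 11023 = 11428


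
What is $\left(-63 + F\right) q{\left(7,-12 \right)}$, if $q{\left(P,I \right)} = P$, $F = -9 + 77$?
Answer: $35$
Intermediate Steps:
$F = 68$
$\left(-63 + F\right) q{\left(7,-12 \right)} = \left(-63 + 68\right) 7 = 5 \cdot 7 = 35$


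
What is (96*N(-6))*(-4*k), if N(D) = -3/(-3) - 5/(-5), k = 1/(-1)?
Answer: 768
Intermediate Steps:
k = -1
N(D) = 2 (N(D) = -3*(-1/3) - 5*(-1/5) = 1 + 1 = 2)
(96*N(-6))*(-4*k) = (96*2)*(-4*(-1)) = 192*4 = 768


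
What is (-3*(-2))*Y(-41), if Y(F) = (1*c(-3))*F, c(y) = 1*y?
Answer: 738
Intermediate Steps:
c(y) = y
Y(F) = -3*F (Y(F) = (1*(-3))*F = -3*F)
(-3*(-2))*Y(-41) = (-3*(-2))*(-3*(-41)) = 6*123 = 738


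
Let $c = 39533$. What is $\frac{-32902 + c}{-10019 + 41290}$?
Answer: $\frac{6631}{31271} \approx 0.21205$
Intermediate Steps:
$\frac{-32902 + c}{-10019 + 41290} = \frac{-32902 + 39533}{-10019 + 41290} = \frac{6631}{31271}$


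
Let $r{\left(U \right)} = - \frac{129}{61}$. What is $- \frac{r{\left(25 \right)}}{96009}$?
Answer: $\frac{43}{1952183} \approx 2.2027 \cdot 10^{-5}$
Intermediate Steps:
$r{\left(U \right)} = - \frac{129}{61}$ ($r{\left(U \right)} = \left(-129\right) \frac{1}{61} = - \frac{129}{61}$)
$- \frac{r{\left(25 \right)}}{96009} = - \frac{-129}{61 \cdot 96009} = \left(-1\right) \left(- \frac{43}{1952183}\right) = \frac{43}{1952183}$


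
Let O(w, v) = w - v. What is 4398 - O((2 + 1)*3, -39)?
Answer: 4350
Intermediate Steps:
4398 - O((2 + 1)*3, -39) = 4398 - ((2 + 1)*3 - 1*(-39)) = 4398 - (3*3 + 39) = 4398 - (9 + 39) = 4398 - 1*48 = 4398 - 48 = 4350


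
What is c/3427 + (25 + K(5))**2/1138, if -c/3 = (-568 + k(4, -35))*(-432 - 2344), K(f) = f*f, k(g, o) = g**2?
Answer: -113540918/84781 ≈ -1339.2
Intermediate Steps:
K(f) = f**2
c = -4597056 (c = -3*(-568 + 4**2)*(-432 - 2344) = -3*(-568 + 16)*(-2776) = -(-1656)*(-2776) = -3*1532352 = -4597056)
c/3427 + (25 + K(5))**2/1138 = -4597056/3427 + (25 + 5**2)**2/1138 = -4597056*1/3427 + (25 + 25)**2*(1/1138) = -199872/149 + 50**2*(1/1138) = -199872/149 + 2500*(1/1138) = -199872/149 + 1250/569 = -113540918/84781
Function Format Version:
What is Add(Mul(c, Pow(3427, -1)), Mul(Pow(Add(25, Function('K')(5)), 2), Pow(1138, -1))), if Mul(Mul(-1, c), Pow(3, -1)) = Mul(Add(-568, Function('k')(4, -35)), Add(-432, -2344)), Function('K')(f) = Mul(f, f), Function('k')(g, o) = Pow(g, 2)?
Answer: Rational(-113540918, 84781) ≈ -1339.2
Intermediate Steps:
Function('K')(f) = Pow(f, 2)
c = -4597056 (c = Mul(-3, Mul(Add(-568, Pow(4, 2)), Add(-432, -2344))) = Mul(-3, Mul(Add(-568, 16), -2776)) = Mul(-3, Mul(-552, -2776)) = Mul(-3, 1532352) = -4597056)
Add(Mul(c, Pow(3427, -1)), Mul(Pow(Add(25, Function('K')(5)), 2), Pow(1138, -1))) = Add(Mul(-4597056, Pow(3427, -1)), Mul(Pow(Add(25, Pow(5, 2)), 2), Pow(1138, -1))) = Add(Mul(-4597056, Rational(1, 3427)), Mul(Pow(Add(25, 25), 2), Rational(1, 1138))) = Add(Rational(-199872, 149), Mul(Pow(50, 2), Rational(1, 1138))) = Add(Rational(-199872, 149), Mul(2500, Rational(1, 1138))) = Add(Rational(-199872, 149), Rational(1250, 569)) = Rational(-113540918, 84781)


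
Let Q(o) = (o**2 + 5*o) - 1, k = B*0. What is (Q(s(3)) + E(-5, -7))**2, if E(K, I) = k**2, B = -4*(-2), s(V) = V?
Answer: 529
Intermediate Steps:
B = 8
k = 0 (k = 8*0 = 0)
Q(o) = -1 + o**2 + 5*o
E(K, I) = 0 (E(K, I) = 0**2 = 0)
(Q(s(3)) + E(-5, -7))**2 = ((-1 + 3**2 + 5*3) + 0)**2 = ((-1 + 9 + 15) + 0)**2 = (23 + 0)**2 = 23**2 = 529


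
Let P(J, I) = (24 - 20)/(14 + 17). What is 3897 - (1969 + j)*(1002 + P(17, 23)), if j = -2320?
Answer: 11024973/31 ≈ 3.5564e+5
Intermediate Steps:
P(J, I) = 4/31
3897 - (1969 + j)*(1002 + P(17, 23)) = 3897 - (1969 - 2320)*(1002 + 4/31) = 3897 - (-351)*31066/31 = 3897 - 1*(-10904166/31) = 3897 + 10904166/31 = 11024973/31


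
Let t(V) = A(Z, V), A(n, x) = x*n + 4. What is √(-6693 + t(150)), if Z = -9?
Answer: I*√8039 ≈ 89.661*I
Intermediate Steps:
A(n, x) = 4 + n*x (A(n, x) = n*x + 4 = 4 + n*x)
t(V) = 4 - 9*V
√(-6693 + t(150)) = √(-6693 + (4 - 9*150)) = √(-6693 + (4 - 1350)) = √(-6693 - 1346) = √(-8039) = I*√8039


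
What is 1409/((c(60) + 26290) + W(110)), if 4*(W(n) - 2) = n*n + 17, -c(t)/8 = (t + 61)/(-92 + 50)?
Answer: 118356/2464921 ≈ 0.048016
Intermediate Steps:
c(t) = 244/21 + 4*t/21 (c(t) = -8*(t + 61)/(-92 + 50) = -8*(61 + t)/(-42) = -8*(61 + t)*(-1)/42 = -8*(-61/42 - t/42) = 244/21 + 4*t/21)
W(n) = 25/4 + n²/4 (W(n) = 2 + (n*n + 17)/4 = 2 + (n² + 17)/4 = 2 + (17 + n²)/4 = 2 + (17/4 + n²/4) = 25/4 + n²/4)
1409/((c(60) + 26290) + W(110)) = 1409/(((244/21 + (4/21)*60) + 26290) + (25/4 + (¼)*110²)) = 1409/(((244/21 + 80/7) + 26290) + (25/4 + (¼)*12100)) = 1409/((484/21 + 26290) + (25/4 + 3025)) = 1409/(552574/21 + 12125/4) = 1409/(2464921/84) = 1409*(84/2464921) = 118356/2464921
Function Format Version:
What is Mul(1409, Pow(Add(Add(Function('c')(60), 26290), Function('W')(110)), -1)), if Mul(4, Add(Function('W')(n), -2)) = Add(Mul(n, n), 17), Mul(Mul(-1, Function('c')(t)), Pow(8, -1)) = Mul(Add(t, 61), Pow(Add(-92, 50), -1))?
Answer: Rational(118356, 2464921) ≈ 0.048016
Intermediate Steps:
Function('c')(t) = Add(Rational(244, 21), Mul(Rational(4, 21), t)) (Function('c')(t) = Mul(-8, Mul(Add(t, 61), Pow(Add(-92, 50), -1))) = Mul(-8, Mul(Add(61, t), Pow(-42, -1))) = Mul(-8, Mul(Add(61, t), Rational(-1, 42))) = Mul(-8, Add(Rational(-61, 42), Mul(Rational(-1, 42), t))) = Add(Rational(244, 21), Mul(Rational(4, 21), t)))
Function('W')(n) = Add(Rational(25, 4), Mul(Rational(1, 4), Pow(n, 2))) (Function('W')(n) = Add(2, Mul(Rational(1, 4), Add(Mul(n, n), 17))) = Add(2, Mul(Rational(1, 4), Add(Pow(n, 2), 17))) = Add(2, Mul(Rational(1, 4), Add(17, Pow(n, 2)))) = Add(2, Add(Rational(17, 4), Mul(Rational(1, 4), Pow(n, 2)))) = Add(Rational(25, 4), Mul(Rational(1, 4), Pow(n, 2))))
Mul(1409, Pow(Add(Add(Function('c')(60), 26290), Function('W')(110)), -1)) = Mul(1409, Pow(Add(Add(Add(Rational(244, 21), Mul(Rational(4, 21), 60)), 26290), Add(Rational(25, 4), Mul(Rational(1, 4), Pow(110, 2)))), -1)) = Mul(1409, Pow(Add(Add(Add(Rational(244, 21), Rational(80, 7)), 26290), Add(Rational(25, 4), Mul(Rational(1, 4), 12100))), -1)) = Mul(1409, Pow(Add(Add(Rational(484, 21), 26290), Add(Rational(25, 4), 3025)), -1)) = Mul(1409, Pow(Add(Rational(552574, 21), Rational(12125, 4)), -1)) = Mul(1409, Pow(Rational(2464921, 84), -1)) = Mul(1409, Rational(84, 2464921)) = Rational(118356, 2464921)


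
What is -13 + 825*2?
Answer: 1637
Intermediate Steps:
-13 + 825*2 = -13 + 1650 = 1637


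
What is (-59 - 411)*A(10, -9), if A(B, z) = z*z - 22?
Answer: -27730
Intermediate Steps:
A(B, z) = -22 + z**2 (A(B, z) = z**2 - 22 = -22 + z**2)
(-59 - 411)*A(10, -9) = (-59 - 411)*(-22 + (-9)**2) = -470*(-22 + 81) = -470*59 = -27730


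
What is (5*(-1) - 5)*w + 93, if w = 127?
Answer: -1177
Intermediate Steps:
(5*(-1) - 5)*w + 93 = (5*(-1) - 5)*127 + 93 = (-5 - 5)*127 + 93 = -10*127 + 93 = -1270 + 93 = -1177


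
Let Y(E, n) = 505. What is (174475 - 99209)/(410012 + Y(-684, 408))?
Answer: 75266/410517 ≈ 0.18334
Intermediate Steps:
(174475 - 99209)/(410012 + Y(-684, 408)) = (174475 - 99209)/(410012 + 505) = 75266/410517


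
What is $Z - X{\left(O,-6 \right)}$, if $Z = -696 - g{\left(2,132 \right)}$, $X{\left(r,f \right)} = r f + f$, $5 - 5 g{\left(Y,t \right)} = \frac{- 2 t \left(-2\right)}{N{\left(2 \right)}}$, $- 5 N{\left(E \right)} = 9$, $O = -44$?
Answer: $- \frac{3041}{3} \approx -1013.7$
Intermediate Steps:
$N{\left(E \right)} = - \frac{9}{5}$ ($N{\left(E \right)} = \left(- \frac{1}{5}\right) 9 = - \frac{9}{5}$)
$g{\left(Y,t \right)} = 1 + \frac{4 t}{9}$ ($g{\left(Y,t \right)} = 1 - \frac{- 2 t \left(-2\right) \frac{1}{- \frac{9}{5}}}{5} = 1 - \frac{4 t \left(- \frac{5}{9}\right)}{5} = 1 - \frac{\left(- \frac{20}{9}\right) t}{5} = 1 + \frac{4 t}{9}$)
$X{\left(r,f \right)} = f + f r$ ($X{\left(r,f \right)} = f r + f = f + f r$)
$Z = - \frac{2267}{3}$ ($Z = -696 - \left(1 + \frac{4}{9} \cdot 132\right) = -696 - \left(1 + \frac{176}{3}\right) = -696 - \frac{179}{3} = - \frac{2267}{3} \approx -755.67$)
$Z - X{\left(O,-6 \right)} = - \frac{2267}{3} - - 6 \left(1 - 44\right) = - \frac{2267}{3} - \left(-6\right) \left(-43\right) = - \frac{2267}{3} - 258 = - \frac{3041}{3}$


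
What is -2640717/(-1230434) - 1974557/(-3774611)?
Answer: 12397241503825/4644409711174 ≈ 2.6693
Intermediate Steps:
-2640717/(-1230434) - 1974557/(-3774611) = -2640717*(-1/1230434) - 1974557*(-1/3774611) = 2640717/1230434 + 1974557/3774611 = 12397241503825/4644409711174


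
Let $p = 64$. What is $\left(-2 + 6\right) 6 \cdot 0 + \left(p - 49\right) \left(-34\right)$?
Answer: $-510$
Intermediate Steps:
$\left(-2 + 6\right) 6 \cdot 0 + \left(p - 49\right) \left(-34\right) = \left(-2 + 6\right) 6 \cdot 0 + \left(64 - 49\right) \left(-34\right) = 4 \cdot 6 \cdot 0 + \left(64 - 49\right) \left(-34\right) = 24 \cdot 0 + 15 \left(-34\right) = 0 - 510 = -510$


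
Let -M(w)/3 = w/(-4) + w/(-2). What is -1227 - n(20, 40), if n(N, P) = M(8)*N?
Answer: -1587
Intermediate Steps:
M(w) = 9*w/4 (M(w) = -3*(w/(-4) + w/(-2)) = -3*(w*(-1/4) + w*(-1/2)) = -3*(-w/4 - w/2) = -(-9)*w/4 = 9*w/4)
n(N, P) = 18*N (n(N, P) = ((9/4)*8)*N = 18*N)
-1227 - n(20, 40) = -1227 - 18*20 = -1227 - 1*360 = -1227 - 360 = -1587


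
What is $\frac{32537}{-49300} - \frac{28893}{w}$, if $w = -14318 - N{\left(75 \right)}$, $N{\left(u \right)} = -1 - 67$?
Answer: $\frac{6405151}{4683500} \approx 1.3676$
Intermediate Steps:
$N{\left(u \right)} = -68$ ($N{\left(u \right)} = -1 - 67 = -68$)
$w = -14250$ ($w = -14318 - -68 = -14318 + 68 = -14250$)
$\frac{32537}{-49300} - \frac{28893}{w} = \frac{32537}{-49300} - \frac{28893}{-14250} = 32537 \left(- \frac{1}{49300}\right) - - \frac{9631}{4750} = - \frac{32537}{49300} + \frac{9631}{4750} = \frac{6405151}{4683500}$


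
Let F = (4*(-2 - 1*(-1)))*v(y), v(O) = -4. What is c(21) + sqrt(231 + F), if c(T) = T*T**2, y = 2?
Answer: 9261 + sqrt(247) ≈ 9276.7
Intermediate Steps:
c(T) = T**3
F = 16 (F = (4*(-2 - 1*(-1)))*(-4) = (4*(-2 + 1))*(-4) = (4*(-1))*(-4) = -4*(-4) = 16)
c(21) + sqrt(231 + F) = 21**3 + sqrt(231 + 16) = 9261 + sqrt(247)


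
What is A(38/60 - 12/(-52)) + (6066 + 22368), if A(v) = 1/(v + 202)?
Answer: 2249613168/79117 ≈ 28434.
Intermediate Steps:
A(v) = 1/(202 + v)
A(38/60 - 12/(-52)) + (6066 + 22368) = 1/(202 + (38/60 - 12/(-52))) + (6066 + 22368) = 1/(202 + (38*(1/60) - 12*(-1/52))) + 28434 = 1/(202 + (19/30 + 3/13)) + 28434 = 1/(202 + 337/390) + 28434 = 1/(79117/390) + 28434 = 390/79117 + 28434 = 2249613168/79117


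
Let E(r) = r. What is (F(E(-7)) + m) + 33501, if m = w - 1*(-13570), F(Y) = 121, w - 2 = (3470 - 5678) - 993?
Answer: 43993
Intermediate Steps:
w = -3199 (w = 2 + ((3470 - 5678) - 993) = 2 + (-2208 - 993) = 2 - 3201 = -3199)
m = 10371 (m = -3199 - 1*(-13570) = -3199 + 13570 = 10371)
(F(E(-7)) + m) + 33501 = (121 + 10371) + 33501 = 10492 + 33501 = 43993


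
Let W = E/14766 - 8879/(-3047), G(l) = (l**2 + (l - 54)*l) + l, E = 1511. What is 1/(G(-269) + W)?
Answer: 44992002/7152919197289 ≈ 6.2900e-6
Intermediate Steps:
G(l) = l + l**2 + l*(-54 + l) (G(l) = (l**2 + (-54 + l)*l) + l = (l**2 + l*(-54 + l)) + l = l + l**2 + l*(-54 + l))
W = 135711331/44992002 (W = 1511/14766 - 8879/(-3047) = 1511*(1/14766) - 8879*(-1/3047) = 1511/14766 + 8879/3047 = 135711331/44992002 ≈ 3.0163)
1/(G(-269) + W) = 1/(-269*(-53 + 2*(-269)) + 135711331/44992002) = 1/(-269*(-53 - 538) + 135711331/44992002) = 1/(-269*(-591) + 135711331/44992002) = 1/(158979 + 135711331/44992002) = 1/(7152919197289/44992002) = 44992002/7152919197289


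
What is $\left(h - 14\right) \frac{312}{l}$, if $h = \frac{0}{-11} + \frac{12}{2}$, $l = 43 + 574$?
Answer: $- \frac{2496}{617} \approx -4.0454$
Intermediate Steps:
$l = 617$
$h = 6$ ($h = 0 \left(- \frac{1}{11}\right) + 12 \cdot \frac{1}{2} = 0 + 6 = 6$)
$\left(h - 14\right) \frac{312}{l} = \left(6 - 14\right) \frac{312}{617} = \left(6 - 14\right) 312 \cdot \frac{1}{617} = \left(-8\right) \frac{312}{617} = - \frac{2496}{617}$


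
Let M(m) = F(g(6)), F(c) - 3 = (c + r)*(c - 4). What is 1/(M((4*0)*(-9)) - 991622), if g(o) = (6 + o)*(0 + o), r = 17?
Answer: -1/985567 ≈ -1.0146e-6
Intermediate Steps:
g(o) = o*(6 + o) (g(o) = (6 + o)*o = o*(6 + o))
F(c) = 3 + (-4 + c)*(17 + c) (F(c) = 3 + (c + 17)*(c - 4) = 3 + (17 + c)*(-4 + c) = 3 + (-4 + c)*(17 + c))
M(m) = 6055 (M(m) = -65 + (6*(6 + 6))² + 13*(6*(6 + 6)) = -65 + (6*12)² + 13*(6*12) = -65 + 72² + 13*72 = -65 + 5184 + 936 = 6055)
1/(M((4*0)*(-9)) - 991622) = 1/(6055 - 991622) = 1/(-985567) = -1/985567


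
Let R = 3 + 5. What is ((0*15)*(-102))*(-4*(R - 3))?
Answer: 0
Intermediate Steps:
R = 8
((0*15)*(-102))*(-4*(R - 3)) = ((0*15)*(-102))*(-4*(8 - 3)) = (0*(-102))*(-4*5) = 0*(-20) = 0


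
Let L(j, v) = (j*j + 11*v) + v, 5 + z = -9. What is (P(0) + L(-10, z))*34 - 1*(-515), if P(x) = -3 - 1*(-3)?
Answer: -1797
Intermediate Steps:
P(x) = 0 (P(x) = -3 + 3 = 0)
z = -14 (z = -5 - 9 = -14)
L(j, v) = j**2 + 12*v (L(j, v) = (j**2 + 11*v) + v = j**2 + 12*v)
(P(0) + L(-10, z))*34 - 1*(-515) = (0 + ((-10)**2 + 12*(-14)))*34 - 1*(-515) = (0 + (100 - 168))*34 + 515 = (0 - 68)*34 + 515 = -68*34 + 515 = -2312 + 515 = -1797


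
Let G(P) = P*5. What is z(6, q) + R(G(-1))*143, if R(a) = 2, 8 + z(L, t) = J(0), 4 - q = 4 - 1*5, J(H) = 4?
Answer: 282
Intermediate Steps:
q = 5 (q = 4 - (4 - 1*5) = 4 - (4 - 5) = 4 - 1*(-1) = 4 + 1 = 5)
G(P) = 5*P
z(L, t) = -4 (z(L, t) = -8 + 4 = -4)
z(6, q) + R(G(-1))*143 = -4 + 2*143 = -4 + 286 = 282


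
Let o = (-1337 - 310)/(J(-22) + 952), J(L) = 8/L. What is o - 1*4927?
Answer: -51593953/10468 ≈ -4928.7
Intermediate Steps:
o = -18117/10468 (o = (-1337 - 310)/(8/(-22) + 952) = -1647/(8*(-1/22) + 952) = -1647/(-4/11 + 952) = -1647/10468/11 = -1647*11/10468 = -18117/10468 ≈ -1.7307)
o - 1*4927 = -18117/10468 - 1*4927 = -18117/10468 - 4927 = -51593953/10468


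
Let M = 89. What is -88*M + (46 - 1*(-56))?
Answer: -7730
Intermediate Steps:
-88*M + (46 - 1*(-56)) = -88*89 + (46 - 1*(-56)) = -7832 + (46 + 56) = -7832 + 102 = -7730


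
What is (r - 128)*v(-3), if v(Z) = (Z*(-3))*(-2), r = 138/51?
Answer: 38340/17 ≈ 2255.3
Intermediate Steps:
r = 46/17 (r = 138*(1/51) = 46/17 ≈ 2.7059)
v(Z) = 6*Z (v(Z) = -3*Z*(-2) = 6*Z)
(r - 128)*v(-3) = (46/17 - 128)*(6*(-3)) = -2130/17*(-18) = 38340/17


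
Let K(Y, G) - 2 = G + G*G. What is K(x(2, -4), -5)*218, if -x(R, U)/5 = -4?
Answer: 4796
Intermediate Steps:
x(R, U) = 20 (x(R, U) = -5*(-4) = 20)
K(Y, G) = 2 + G + G**2 (K(Y, G) = 2 + (G + G*G) = 2 + (G + G**2) = 2 + G + G**2)
K(x(2, -4), -5)*218 = (2 - 5 + (-5)**2)*218 = (2 - 5 + 25)*218 = 22*218 = 4796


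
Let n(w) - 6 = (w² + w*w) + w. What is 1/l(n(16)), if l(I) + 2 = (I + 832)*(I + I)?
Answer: 1/1458886 ≈ 6.8545e-7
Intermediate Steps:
n(w) = 6 + w + 2*w² (n(w) = 6 + ((w² + w*w) + w) = 6 + ((w² + w²) + w) = 6 + (2*w² + w) = 6 + (w + 2*w²) = 6 + w + 2*w²)
l(I) = -2 + 2*I*(832 + I) (l(I) = -2 + (I + 832)*(I + I) = -2 + (832 + I)*(2*I) = -2 + 2*I*(832 + I))
1/l(n(16)) = 1/(-2 + 2*(6 + 16 + 2*16²)² + 1664*(6 + 16 + 2*16²)) = 1/(-2 + 2*(6 + 16 + 2*256)² + 1664*(6 + 16 + 2*256)) = 1/(-2 + 2*(6 + 16 + 512)² + 1664*(6 + 16 + 512)) = 1/(-2 + 2*534² + 1664*534) = 1/(-2 + 2*285156 + 888576) = 1/(-2 + 570312 + 888576) = 1/1458886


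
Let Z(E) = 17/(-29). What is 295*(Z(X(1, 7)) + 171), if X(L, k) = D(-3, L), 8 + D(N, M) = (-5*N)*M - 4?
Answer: 1457890/29 ≈ 50272.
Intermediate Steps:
D(N, M) = -12 - 5*M*N (D(N, M) = -8 + ((-5*N)*M - 4) = -8 + (-5*M*N - 4) = -8 + (-4 - 5*M*N) = -12 - 5*M*N)
X(L, k) = -12 + 15*L (X(L, k) = -12 - 5*L*(-3) = -12 + 15*L)
Z(E) = -17/29 (Z(E) = 17*(-1/29) = -17/29)
295*(Z(X(1, 7)) + 171) = 295*(-17/29 + 171) = 295*(4942/29) = 1457890/29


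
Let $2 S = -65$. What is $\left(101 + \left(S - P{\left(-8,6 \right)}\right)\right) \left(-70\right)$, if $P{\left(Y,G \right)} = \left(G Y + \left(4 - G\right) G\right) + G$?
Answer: $-8575$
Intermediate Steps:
$S = - \frac{65}{2}$ ($S = \frac{1}{2} \left(-65\right) = - \frac{65}{2} \approx -32.5$)
$P{\left(Y,G \right)} = G + G Y + G \left(4 - G\right)$ ($P{\left(Y,G \right)} = \left(G Y + G \left(4 - G\right)\right) + G = G + G Y + G \left(4 - G\right)$)
$\left(101 + \left(S - P{\left(-8,6 \right)}\right)\right) \left(-70\right) = \left(101 - \left(\frac{65}{2} + 6 \left(5 - 8 - 6\right)\right)\right) \left(-70\right) = \left(101 - \left(\frac{65}{2} + 6 \left(-9\right)\right)\right) \left(-70\right) = \left(101 - - \frac{43}{2}\right) \left(-70\right) = \left(101 + \left(- \frac{65}{2} + 54\right)\right) \left(-70\right) = \left(101 + \frac{43}{2}\right) \left(-70\right) = \frac{245}{2} \left(-70\right) = -8575$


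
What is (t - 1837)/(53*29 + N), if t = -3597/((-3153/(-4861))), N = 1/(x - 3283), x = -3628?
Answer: -26811314343/5581969253 ≈ -4.8032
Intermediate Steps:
N = -1/6911 (N = 1/(-3628 - 3283) = 1/(-6911) = -1/6911 ≈ -0.00014470)
t = -5828339/1051 (t = -3597/((-3153*(-1/4861))) = -3597/3153/4861 = -3597*4861/3153 = -5828339/1051 ≈ -5545.5)
(t - 1837)/(53*29 + N) = (-5828339/1051 - 1837)/(53*29 - 1/6911) = -7759026/(1051*(1537 - 1/6911)) = -7759026/(1051*10622206/6911) = -7759026/1051*6911/10622206 = -26811314343/5581969253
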